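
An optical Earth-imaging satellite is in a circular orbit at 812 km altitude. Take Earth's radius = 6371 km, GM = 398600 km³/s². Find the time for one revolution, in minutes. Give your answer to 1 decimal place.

101.0 min

Semi-major axis a = 6371 + 812 = 7183 km. Period T = 2π√(a³/μ) = 2π√(7183³/398600) = 6058.6 s = 100.98 min.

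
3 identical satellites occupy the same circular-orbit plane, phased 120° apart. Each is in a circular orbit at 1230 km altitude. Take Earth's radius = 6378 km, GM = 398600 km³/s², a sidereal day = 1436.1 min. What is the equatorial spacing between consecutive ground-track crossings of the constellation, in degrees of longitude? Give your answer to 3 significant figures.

Semi-major axis a = 6378 + 1230 = 7608 km. Period T = 2π√(a³/μ) = 2π√(7608³/398600) = 6604.2 s = 110.07 min.
Single-satellite node shift = (6604.2/86166) × 360° = 27.59°.
With 3 satellites evenly phased, successive equator crossings are 27.59/3 = 9.197° apart.

9.20°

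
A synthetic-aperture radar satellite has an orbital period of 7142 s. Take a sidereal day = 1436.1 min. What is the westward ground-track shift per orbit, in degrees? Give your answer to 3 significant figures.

29.8°

During one orbit Earth rotates (7142.0 / 86166) × 360° = 29.84°.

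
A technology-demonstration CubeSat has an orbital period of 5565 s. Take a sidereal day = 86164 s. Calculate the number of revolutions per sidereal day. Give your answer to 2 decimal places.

15.48

Orbits per sidereal day = 86164 / 5565.0 = 15.483.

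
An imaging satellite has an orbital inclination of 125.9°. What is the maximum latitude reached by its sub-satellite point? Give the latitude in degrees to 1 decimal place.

Retrograde orbit: the ground track reaches ±(180° − i) = ±(180 − 125.9) = ±54.1°.

54.1°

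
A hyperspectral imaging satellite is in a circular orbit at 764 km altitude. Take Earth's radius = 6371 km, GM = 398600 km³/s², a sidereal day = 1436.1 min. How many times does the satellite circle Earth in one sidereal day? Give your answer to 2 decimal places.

14.37

Semi-major axis a = 6371 + 764 = 7135 km. Period T = 2π√(a³/μ) = 2π√(7135³/398600) = 5997.9 s = 99.97 min.
Orbits per sidereal day = 86166 / 5997.9 = 14.366.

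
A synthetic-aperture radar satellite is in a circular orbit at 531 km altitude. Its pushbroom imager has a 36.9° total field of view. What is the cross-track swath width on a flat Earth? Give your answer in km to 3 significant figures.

Half-angle = 36.9°/2 = 18.45°.
Swath width ≈ 2h·tan(θ/2) = 2 × 531 × tan(18.45°) = 354.3 km.

354 km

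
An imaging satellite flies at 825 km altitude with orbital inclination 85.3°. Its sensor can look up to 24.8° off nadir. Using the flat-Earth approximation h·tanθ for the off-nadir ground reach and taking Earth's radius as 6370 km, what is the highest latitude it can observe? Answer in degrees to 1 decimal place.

For a prograde orbit the ground track reaches latitude ±i = ±85.3°.
Sensor half-swath on the ground ≈ 825·tan(24.8°) = 381 km = 3.43° of latitude.
Maximum observable latitude ≈ 85.3 + 3.43 = 88.7°.

88.7°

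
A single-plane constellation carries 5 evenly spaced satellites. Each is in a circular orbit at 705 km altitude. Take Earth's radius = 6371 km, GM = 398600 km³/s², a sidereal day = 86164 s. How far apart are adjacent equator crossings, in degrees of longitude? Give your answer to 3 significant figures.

4.95°

Semi-major axis a = 6371 + 705 = 7076 km. Period T = 2π√(a³/μ) = 2π√(7076³/398600) = 5923.7 s = 98.73 min.
Single-satellite node shift = (5923.7/86164) × 360° = 24.75°.
With 5 satellites evenly phased, successive equator crossings are 24.75/5 = 4.950° apart.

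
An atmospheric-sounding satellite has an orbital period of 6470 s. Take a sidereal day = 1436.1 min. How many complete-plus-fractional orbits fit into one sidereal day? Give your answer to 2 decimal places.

13.32

Orbits per sidereal day = 86166 / 6470.0 = 13.318.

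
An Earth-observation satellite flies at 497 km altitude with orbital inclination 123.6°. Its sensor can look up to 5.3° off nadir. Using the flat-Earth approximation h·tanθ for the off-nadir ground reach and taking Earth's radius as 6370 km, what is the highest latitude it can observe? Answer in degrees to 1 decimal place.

56.8°

Retrograde orbit: the ground track reaches ±(180° − i) = ±(180 − 123.6) = ±56.4°.
Sensor half-swath on the ground ≈ 497·tan(5.3°) = 46 km = 0.41° of latitude.
Maximum observable latitude ≈ 56.4 + 0.41 = 56.8°.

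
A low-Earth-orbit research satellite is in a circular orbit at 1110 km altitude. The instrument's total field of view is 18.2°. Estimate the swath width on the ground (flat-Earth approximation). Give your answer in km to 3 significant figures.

Half-angle = 18.2°/2 = 9.1°.
Swath width ≈ 2h·tan(θ/2) = 2 × 1110 × tan(9.1°) = 355.6 km.

356 km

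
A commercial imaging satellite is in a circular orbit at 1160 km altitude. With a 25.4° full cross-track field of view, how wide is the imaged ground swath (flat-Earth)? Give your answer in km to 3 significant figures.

Half-angle = 25.4°/2 = 12.7°.
Swath width ≈ 2h·tan(θ/2) = 2 × 1160 × tan(12.7°) = 522.8 km.

523 km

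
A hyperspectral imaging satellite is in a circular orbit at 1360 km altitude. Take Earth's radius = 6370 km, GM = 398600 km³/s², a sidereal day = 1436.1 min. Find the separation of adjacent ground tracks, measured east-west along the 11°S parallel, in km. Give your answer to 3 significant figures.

Semi-major axis a = 6370 + 1360 = 7730 km. Period T = 2π√(a³/μ) = 2π√(7730³/398600) = 6763.6 s = 112.73 min.
Node shift per orbit = (6763.6/86166) × 360° = 28.26°.
Equatorial spacing = 28.26 × 111.2 km/° = 3142 km.
At 11° latitude, spacing = 3142 × cos(11°) = 3084 km.

3080 km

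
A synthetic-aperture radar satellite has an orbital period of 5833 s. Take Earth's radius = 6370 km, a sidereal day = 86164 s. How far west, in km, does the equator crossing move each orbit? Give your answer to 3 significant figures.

2710 km

During one orbit Earth rotates (5833.0 / 86164) × 360° = 24.37°.
At the equator that is 24.37° × (2π·6370/360) km/° = 24.37 × 111.2 = 2709 km.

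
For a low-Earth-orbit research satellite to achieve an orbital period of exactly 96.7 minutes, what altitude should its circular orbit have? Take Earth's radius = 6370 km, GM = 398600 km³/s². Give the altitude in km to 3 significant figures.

609 km

T = 96.7 min = 5802.0 s.
From T = 2π√(a³/μ): a = (μ T²/4π²)^(1/3) = (398600 × 5802.0² / 4π²)^(1/3) = 6979 km.
Altitude h = a − R = 6979 − 6370 = 609 km.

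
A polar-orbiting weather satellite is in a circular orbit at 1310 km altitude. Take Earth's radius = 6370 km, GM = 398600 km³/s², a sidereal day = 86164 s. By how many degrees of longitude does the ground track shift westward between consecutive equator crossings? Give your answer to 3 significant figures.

Semi-major axis a = 6370 + 1310 = 7680 km. Period T = 2π√(a³/μ) = 2π√(7680³/398600) = 6698.1 s = 111.64 min.
During one orbit Earth rotates (6698.1 / 86164) × 360° = 27.99°.

28.0°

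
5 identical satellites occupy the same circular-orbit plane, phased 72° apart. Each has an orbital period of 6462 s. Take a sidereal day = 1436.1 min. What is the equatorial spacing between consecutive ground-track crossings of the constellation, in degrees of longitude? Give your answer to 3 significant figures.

Single-satellite node shift = (6462.0/86166) × 360° = 27.00°.
With 5 satellites evenly phased, successive equator crossings are 27.00/5 = 5.400° apart.

5.40°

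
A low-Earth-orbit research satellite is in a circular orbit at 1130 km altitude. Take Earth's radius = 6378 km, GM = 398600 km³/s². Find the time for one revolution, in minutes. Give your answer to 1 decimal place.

107.9 min

Semi-major axis a = 6378 + 1130 = 7508 km. Period T = 2π√(a³/μ) = 2π√(7508³/398600) = 6474.4 s = 107.91 min.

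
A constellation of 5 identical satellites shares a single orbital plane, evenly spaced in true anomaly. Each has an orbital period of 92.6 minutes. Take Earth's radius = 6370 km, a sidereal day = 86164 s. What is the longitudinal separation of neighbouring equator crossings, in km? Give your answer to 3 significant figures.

516 km

T = 92.6 min = 5556.0 s.
Single-satellite node shift = (5556.0/86164) × 360° = 23.21°.
With 5 satellites evenly phased, successive equator crossings are 23.21/5 = 4.643° apart.
That is 4.643 × 111.2 = 516 km at the equator.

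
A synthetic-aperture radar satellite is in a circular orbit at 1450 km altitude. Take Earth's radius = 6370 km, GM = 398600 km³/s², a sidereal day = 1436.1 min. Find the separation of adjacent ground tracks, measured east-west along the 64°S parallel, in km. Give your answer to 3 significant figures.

1400 km

Semi-major axis a = 6370 + 1450 = 7820 km. Period T = 2π√(a³/μ) = 2π√(7820³/398600) = 6882.1 s = 114.70 min.
Node shift per orbit = (6882.1/86166) × 360° = 28.75°.
Equatorial spacing = 28.75 × 111.2 km/° = 3197 km.
At 64° latitude, spacing = 3197 × cos(64°) = 1401 km.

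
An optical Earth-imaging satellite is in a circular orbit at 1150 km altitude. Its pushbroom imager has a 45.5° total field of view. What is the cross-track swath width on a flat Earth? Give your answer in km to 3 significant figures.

Half-angle = 45.5°/2 = 22.75°.
Swath width ≈ 2h·tan(θ/2) = 2 × 1150 × tan(22.75°) = 964.5 km.

964 km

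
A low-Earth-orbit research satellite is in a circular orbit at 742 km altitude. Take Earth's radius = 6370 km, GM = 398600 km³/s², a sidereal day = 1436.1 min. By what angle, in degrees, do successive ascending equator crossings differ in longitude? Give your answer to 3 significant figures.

24.9°

Semi-major axis a = 6370 + 742 = 7112 km. Period T = 2π√(a³/μ) = 2π√(7112³/398600) = 5969.0 s = 99.48 min.
During one orbit Earth rotates (5969.0 / 86166) × 360° = 24.94°.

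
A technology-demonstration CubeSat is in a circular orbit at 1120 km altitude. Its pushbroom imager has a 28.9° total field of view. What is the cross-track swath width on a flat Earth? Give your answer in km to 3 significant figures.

577 km

Half-angle = 28.9°/2 = 14.45°.
Swath width ≈ 2h·tan(θ/2) = 2 × 1120 × tan(14.45°) = 577.2 km.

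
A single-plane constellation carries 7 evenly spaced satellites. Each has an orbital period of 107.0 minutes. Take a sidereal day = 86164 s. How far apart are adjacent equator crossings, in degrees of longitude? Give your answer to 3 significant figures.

T = 107.0 min = 6420.0 s.
Single-satellite node shift = (6420.0/86164) × 360° = 26.82°.
With 7 satellites evenly phased, successive equator crossings are 26.82/7 = 3.832° apart.

3.83°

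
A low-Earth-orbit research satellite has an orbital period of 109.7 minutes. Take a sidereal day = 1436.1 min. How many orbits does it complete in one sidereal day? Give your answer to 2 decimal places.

13.09

T = 109.7 min = 6582.0 s.
Orbits per sidereal day = 86166 / 6582.0 = 13.091.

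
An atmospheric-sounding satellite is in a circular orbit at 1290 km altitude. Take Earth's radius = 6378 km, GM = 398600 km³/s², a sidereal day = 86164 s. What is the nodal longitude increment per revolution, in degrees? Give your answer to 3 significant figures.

27.9°

Semi-major axis a = 6378 + 1290 = 7668 km. Period T = 2π√(a³/μ) = 2π√(7668³/398600) = 6682.4 s = 111.37 min.
During one orbit Earth rotates (6682.4 / 86164) × 360° = 27.92°.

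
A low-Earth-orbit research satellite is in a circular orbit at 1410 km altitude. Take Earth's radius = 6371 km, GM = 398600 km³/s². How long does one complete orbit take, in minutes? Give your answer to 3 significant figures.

114 min

Semi-major axis a = 6371 + 1410 = 7781 km. Period T = 2π√(a³/μ) = 2π√(7781³/398600) = 6830.7 s = 113.84 min.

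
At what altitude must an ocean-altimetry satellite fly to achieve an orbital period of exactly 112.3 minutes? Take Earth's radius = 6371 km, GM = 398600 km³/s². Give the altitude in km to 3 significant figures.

T = 112.3 min = 6738.0 s.
From T = 2π√(a³/μ): a = (μ T²/4π²)^(1/3) = (398600 × 6738.0² / 4π²)^(1/3) = 7710 km.
Altitude h = a − R = 7710 − 6371 = 1339 km.

1340 km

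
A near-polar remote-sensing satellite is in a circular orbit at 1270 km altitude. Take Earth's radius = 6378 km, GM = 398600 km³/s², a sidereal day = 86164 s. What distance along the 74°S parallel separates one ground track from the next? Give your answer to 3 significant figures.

853 km

Semi-major axis a = 6378 + 1270 = 7648 km. Period T = 2π√(a³/μ) = 2π√(7648³/398600) = 6656.3 s = 110.94 min.
Node shift per orbit = (6656.3/86164) × 360° = 27.81°.
Equatorial spacing = 27.81 × 111.3 km/° = 3096 km.
At 74° latitude, spacing = 3096 × cos(74°) = 853 km.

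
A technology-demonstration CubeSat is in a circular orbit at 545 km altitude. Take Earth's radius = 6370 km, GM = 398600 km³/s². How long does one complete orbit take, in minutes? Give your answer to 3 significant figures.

Semi-major axis a = 6370 + 545 = 6915 km. Period T = 2π√(a³/μ) = 2π√(6915³/398600) = 5722.7 s = 95.38 min.

95.4 min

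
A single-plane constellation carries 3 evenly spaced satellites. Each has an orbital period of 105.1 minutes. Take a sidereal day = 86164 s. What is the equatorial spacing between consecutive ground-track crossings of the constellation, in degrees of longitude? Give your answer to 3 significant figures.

T = 105.1 min = 6306.0 s.
Single-satellite node shift = (6306.0/86164) × 360° = 26.35°.
With 3 satellites evenly phased, successive equator crossings are 26.35/3 = 8.782° apart.

8.78°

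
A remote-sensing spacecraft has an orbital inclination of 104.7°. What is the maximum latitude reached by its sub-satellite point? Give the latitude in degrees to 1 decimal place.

75.3°

Retrograde orbit: the ground track reaches ±(180° − i) = ±(180 − 104.7) = ±75.3°.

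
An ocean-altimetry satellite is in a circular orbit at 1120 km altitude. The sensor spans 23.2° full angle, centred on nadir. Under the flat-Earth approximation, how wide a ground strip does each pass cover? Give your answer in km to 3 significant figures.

460 km

Half-angle = 23.2°/2 = 11.6°.
Swath width ≈ 2h·tan(θ/2) = 2 × 1120 × tan(11.6°) = 459.8 km.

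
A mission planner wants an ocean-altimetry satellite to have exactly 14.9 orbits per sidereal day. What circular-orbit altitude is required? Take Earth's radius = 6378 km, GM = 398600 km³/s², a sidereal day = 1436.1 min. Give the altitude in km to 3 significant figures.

Required period T = 86166 / 14.9 = 5783.0 s.
From T = 2π√(a³/μ): a = (μ T²/4π²)^(1/3) = (398600 × 5783.0² / 4π²)^(1/3) = 6963 km.
Altitude h = a − R = 6963 − 6378 = 585 km.

585 km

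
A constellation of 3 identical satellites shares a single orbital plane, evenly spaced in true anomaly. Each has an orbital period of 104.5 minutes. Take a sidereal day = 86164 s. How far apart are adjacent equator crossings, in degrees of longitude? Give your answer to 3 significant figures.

8.73°

T = 104.5 min = 6270.0 s.
Single-satellite node shift = (6270.0/86164) × 360° = 26.20°.
With 3 satellites evenly phased, successive equator crossings are 26.20/3 = 8.732° apart.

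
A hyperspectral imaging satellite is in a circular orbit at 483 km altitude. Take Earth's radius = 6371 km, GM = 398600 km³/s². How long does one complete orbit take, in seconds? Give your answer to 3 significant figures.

Semi-major axis a = 6371 + 483 = 6854 km. Period T = 2π√(a³/μ) = 2π√(6854³/398600) = 5647.1 s = 94.12 min.

5650 seconds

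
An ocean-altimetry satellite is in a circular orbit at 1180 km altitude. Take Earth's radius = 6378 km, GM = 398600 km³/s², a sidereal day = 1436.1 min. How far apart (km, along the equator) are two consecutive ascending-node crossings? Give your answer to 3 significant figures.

3040 km

Semi-major axis a = 6378 + 1180 = 7558 km. Period T = 2π√(a³/μ) = 2π√(7558³/398600) = 6539.2 s = 108.99 min.
During one orbit Earth rotates (6539.2 / 86166) × 360° = 27.32°.
At the equator that is 27.32° × (2π·6378/360) km/° = 27.32 × 111.3 = 3041 km.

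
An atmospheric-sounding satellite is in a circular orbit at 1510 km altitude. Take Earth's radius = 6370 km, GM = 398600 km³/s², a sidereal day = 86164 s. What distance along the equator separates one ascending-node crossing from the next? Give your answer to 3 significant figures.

3230 km

Semi-major axis a = 6370 + 1510 = 7880 km. Period T = 2π√(a³/μ) = 2π√(7880³/398600) = 6961.5 s = 116.02 min.
During one orbit Earth rotates (6961.5 / 86164) × 360° = 29.09°.
At the equator that is 29.09° × (2π·6370/360) km/° = 29.09 × 111.2 = 3234 km.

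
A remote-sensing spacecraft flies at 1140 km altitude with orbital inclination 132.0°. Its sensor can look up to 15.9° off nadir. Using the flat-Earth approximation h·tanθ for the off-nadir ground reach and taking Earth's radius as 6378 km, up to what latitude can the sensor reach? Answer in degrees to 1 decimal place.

Retrograde orbit: the ground track reaches ±(180° − i) = ±(180 − 132.0) = ±48.0°.
Sensor half-swath on the ground ≈ 1140·tan(15.9°) = 325 km = 2.92° of latitude.
Maximum observable latitude ≈ 48.0 + 2.92 = 50.9°.

50.9°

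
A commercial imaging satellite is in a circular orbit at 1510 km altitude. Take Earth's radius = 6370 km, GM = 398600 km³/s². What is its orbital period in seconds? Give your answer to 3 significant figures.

Semi-major axis a = 6370 + 1510 = 7880 km. Period T = 2π√(a³/μ) = 2π√(7880³/398600) = 6961.5 s = 116.02 min.

6960 seconds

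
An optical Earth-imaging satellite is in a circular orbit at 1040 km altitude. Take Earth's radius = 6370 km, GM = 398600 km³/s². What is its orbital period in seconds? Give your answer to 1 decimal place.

Semi-major axis a = 6370 + 1040 = 7410 km. Period T = 2π√(a³/μ) = 2π√(7410³/398600) = 6348.0 s = 105.80 min.

6348.0 seconds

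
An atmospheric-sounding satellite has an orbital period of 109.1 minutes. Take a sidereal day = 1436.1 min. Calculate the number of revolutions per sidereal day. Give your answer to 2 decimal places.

13.16

T = 109.1 min = 6546.0 s.
Orbits per sidereal day = 86166 / 6546.0 = 13.163.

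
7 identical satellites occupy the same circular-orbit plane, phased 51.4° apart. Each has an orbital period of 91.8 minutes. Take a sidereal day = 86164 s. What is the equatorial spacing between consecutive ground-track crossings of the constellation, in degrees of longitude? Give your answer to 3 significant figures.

T = 91.8 min = 5508.0 s.
Single-satellite node shift = (5508.0/86164) × 360° = 23.01°.
With 7 satellites evenly phased, successive equator crossings are 23.01/7 = 3.288° apart.

3.29°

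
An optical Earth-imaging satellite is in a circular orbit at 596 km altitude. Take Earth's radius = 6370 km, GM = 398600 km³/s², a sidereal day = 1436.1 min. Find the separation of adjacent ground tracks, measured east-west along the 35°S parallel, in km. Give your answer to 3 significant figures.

Semi-major axis a = 6370 + 596 = 6966 km. Period T = 2π√(a³/μ) = 2π√(6966³/398600) = 5786.1 s = 96.44 min.
Node shift per orbit = (5786.1/86166) × 360° = 24.17°.
Equatorial spacing = 24.17 × 111.2 km/° = 2688 km.
At 35° latitude, spacing = 2688 × cos(35°) = 2202 km.

2200 km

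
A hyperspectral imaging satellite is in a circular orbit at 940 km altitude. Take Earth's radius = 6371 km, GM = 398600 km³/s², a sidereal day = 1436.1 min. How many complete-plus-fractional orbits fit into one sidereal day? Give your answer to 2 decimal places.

13.85

Semi-major axis a = 6371 + 940 = 7311 km. Period T = 2π√(a³/μ) = 2π√(7311³/398600) = 6221.2 s = 103.69 min.
Orbits per sidereal day = 86166 / 6221.2 = 13.850.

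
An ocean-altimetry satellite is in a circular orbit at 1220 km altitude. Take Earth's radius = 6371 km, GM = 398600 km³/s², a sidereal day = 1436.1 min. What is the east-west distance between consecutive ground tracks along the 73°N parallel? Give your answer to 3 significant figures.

894 km

Semi-major axis a = 6371 + 1220 = 7591 km. Period T = 2π√(a³/μ) = 2π√(7591³/398600) = 6582.0 s = 109.70 min.
Node shift per orbit = (6582.0/86166) × 360° = 27.50°.
Equatorial spacing = 27.50 × 111.2 km/° = 3058 km.
At 73° latitude, spacing = 3058 × cos(73°) = 894 km.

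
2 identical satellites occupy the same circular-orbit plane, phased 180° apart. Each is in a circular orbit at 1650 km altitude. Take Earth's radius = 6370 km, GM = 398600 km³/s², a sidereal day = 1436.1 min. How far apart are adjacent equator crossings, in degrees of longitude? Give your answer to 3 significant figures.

Semi-major axis a = 6370 + 1650 = 8020 km. Period T = 2π√(a³/μ) = 2π√(8020³/398600) = 7147.8 s = 119.13 min.
Single-satellite node shift = (7147.8/86166) × 360° = 29.86°.
With 2 satellites evenly phased, successive equator crossings are 29.86/2 = 14.932° apart.

14.9°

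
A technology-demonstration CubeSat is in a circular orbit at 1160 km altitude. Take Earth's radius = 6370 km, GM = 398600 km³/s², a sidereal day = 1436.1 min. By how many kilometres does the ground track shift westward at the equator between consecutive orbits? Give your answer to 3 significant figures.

Semi-major axis a = 6370 + 1160 = 7530 km. Period T = 2π√(a³/μ) = 2π√(7530³/398600) = 6502.8 s = 108.38 min.
During one orbit Earth rotates (6502.8 / 86166) × 360° = 27.17°.
At the equator that is 27.17° × (2π·6370/360) km/° = 27.17 × 111.2 = 3021 km.

3020 km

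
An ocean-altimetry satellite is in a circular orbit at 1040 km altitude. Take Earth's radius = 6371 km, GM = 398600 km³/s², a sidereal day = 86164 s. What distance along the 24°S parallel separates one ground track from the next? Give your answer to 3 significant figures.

Semi-major axis a = 6371 + 1040 = 7411 km. Period T = 2π√(a³/μ) = 2π√(7411³/398600) = 6349.3 s = 105.82 min.
Node shift per orbit = (6349.3/86164) × 360° = 26.53°.
Equatorial spacing = 26.53 × 111.2 km/° = 2950 km.
At 24° latitude, spacing = 2950 × cos(24°) = 2695 km.

2690 km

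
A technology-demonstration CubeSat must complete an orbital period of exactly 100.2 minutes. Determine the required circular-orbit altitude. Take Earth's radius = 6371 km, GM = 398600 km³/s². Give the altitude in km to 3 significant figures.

775 km

T = 100.2 min = 6012.0 s.
From T = 2π√(a³/μ): a = (μ T²/4π²)^(1/3) = (398600 × 6012.0² / 4π²)^(1/3) = 7146 km.
Altitude h = a − R = 7146 − 6371 = 775 km.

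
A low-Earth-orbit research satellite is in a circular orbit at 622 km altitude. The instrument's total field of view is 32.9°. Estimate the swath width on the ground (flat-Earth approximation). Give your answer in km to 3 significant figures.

367 km

Half-angle = 32.9°/2 = 16.45°.
Swath width ≈ 2h·tan(θ/2) = 2 × 622 × tan(16.45°) = 367.3 km.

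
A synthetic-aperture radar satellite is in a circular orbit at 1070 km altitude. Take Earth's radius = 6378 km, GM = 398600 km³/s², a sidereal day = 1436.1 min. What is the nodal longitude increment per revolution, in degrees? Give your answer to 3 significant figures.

26.7°

Semi-major axis a = 6378 + 1070 = 7448 km. Period T = 2π√(a³/μ) = 2π√(7448³/398600) = 6396.9 s = 106.62 min.
During one orbit Earth rotates (6396.9 / 86166) × 360° = 26.73°.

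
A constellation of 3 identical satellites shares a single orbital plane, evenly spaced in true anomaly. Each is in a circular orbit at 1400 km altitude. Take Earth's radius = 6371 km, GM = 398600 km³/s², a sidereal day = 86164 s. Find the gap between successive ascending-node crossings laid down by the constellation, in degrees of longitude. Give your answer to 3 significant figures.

9.49°

Semi-major axis a = 6371 + 1400 = 7771 km. Period T = 2π√(a³/μ) = 2π√(7771³/398600) = 6817.5 s = 113.63 min.
Single-satellite node shift = (6817.5/86164) × 360° = 28.48°.
With 3 satellites evenly phased, successive equator crossings are 28.48/3 = 9.495° apart.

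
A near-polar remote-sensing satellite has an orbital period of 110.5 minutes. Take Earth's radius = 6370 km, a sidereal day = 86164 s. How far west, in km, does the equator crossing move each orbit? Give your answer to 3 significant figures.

3080 km

T = 110.5 min = 6630.0 s.
During one orbit Earth rotates (6630.0 / 86164) × 360° = 27.70°.
At the equator that is 27.70° × (2π·6370/360) km/° = 27.70 × 111.2 = 3080 km.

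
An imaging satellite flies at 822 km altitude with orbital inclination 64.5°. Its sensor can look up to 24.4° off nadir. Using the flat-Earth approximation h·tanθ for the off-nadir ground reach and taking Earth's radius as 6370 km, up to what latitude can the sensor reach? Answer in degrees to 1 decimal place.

67.9°

For a prograde orbit the ground track reaches latitude ±i = ±64.5°.
Sensor half-swath on the ground ≈ 822·tan(24.4°) = 373 km = 3.35° of latitude.
Maximum observable latitude ≈ 64.5 + 3.35 = 67.9°.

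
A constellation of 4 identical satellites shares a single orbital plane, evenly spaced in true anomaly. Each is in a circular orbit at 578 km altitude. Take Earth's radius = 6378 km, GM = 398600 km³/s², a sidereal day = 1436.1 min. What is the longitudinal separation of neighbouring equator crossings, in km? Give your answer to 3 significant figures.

Semi-major axis a = 6378 + 578 = 6956 km. Period T = 2π√(a³/μ) = 2π√(6956³/398600) = 5773.7 s = 96.23 min.
Single-satellite node shift = (5773.7/86166) × 360° = 24.12°.
With 4 satellites evenly phased, successive equator crossings are 24.12/4 = 6.031° apart.
That is 6.031 × 111.3 = 671 km at the equator.

671 km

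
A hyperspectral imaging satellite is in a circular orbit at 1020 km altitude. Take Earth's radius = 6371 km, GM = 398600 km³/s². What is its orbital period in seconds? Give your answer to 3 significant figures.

6320 seconds

Semi-major axis a = 6371 + 1020 = 7391 km. Period T = 2π√(a³/μ) = 2π√(7391³/398600) = 6323.6 s = 105.39 min.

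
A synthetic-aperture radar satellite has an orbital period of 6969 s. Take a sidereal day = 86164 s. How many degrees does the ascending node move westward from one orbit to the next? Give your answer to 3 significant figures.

29.1°

During one orbit Earth rotates (6969.0 / 86164) × 360° = 29.12°.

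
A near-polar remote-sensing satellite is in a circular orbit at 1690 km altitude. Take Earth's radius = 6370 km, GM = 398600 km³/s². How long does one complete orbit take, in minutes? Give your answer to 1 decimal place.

120.0 min

Semi-major axis a = 6370 + 1690 = 8060 km. Period T = 2π√(a³/μ) = 2π√(8060³/398600) = 7201.3 s = 120.02 min.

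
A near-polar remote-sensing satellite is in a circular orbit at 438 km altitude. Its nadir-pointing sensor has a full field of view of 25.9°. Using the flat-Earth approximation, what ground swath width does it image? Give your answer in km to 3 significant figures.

Half-angle = 25.9°/2 = 12.95°.
Swath width ≈ 2h·tan(θ/2) = 2 × 438 × tan(12.95°) = 201.4 km.

201 km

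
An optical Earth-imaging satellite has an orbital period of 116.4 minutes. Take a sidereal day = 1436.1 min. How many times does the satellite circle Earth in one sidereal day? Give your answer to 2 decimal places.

12.34

T = 116.4 min = 6984.0 s.
Orbits per sidereal day = 86166 / 6984.0 = 12.338.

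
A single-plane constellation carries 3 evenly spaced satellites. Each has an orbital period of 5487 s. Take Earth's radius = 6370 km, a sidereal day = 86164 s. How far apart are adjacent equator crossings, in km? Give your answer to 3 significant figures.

Single-satellite node shift = (5487.0/86164) × 360° = 22.93°.
With 3 satellites evenly phased, successive equator crossings are 22.93/3 = 7.642° apart.
That is 7.642 × 111.2 = 850 km at the equator.

850 km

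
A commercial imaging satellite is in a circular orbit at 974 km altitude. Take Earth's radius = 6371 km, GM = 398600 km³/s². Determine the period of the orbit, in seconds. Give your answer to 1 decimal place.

Semi-major axis a = 6371 + 974 = 7345 km. Period T = 2π√(a³/μ) = 2π√(7345³/398600) = 6264.7 s = 104.41 min.

6264.7 seconds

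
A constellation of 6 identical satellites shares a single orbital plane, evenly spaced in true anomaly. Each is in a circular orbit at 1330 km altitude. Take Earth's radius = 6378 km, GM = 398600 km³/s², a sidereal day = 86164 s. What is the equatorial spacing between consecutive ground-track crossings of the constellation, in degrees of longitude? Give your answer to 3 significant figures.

4.69°

Semi-major axis a = 6378 + 1330 = 7708 km. Period T = 2π√(a³/μ) = 2π√(7708³/398600) = 6734.8 s = 112.25 min.
Single-satellite node shift = (6734.8/86164) × 360° = 28.14°.
With 6 satellites evenly phased, successive equator crossings are 28.14/6 = 4.690° apart.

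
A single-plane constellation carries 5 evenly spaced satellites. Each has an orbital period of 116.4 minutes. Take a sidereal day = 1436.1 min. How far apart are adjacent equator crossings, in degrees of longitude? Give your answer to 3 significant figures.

5.84°

T = 116.4 min = 6984.0 s.
Single-satellite node shift = (6984.0/86166) × 360° = 29.18°.
With 5 satellites evenly phased, successive equator crossings are 29.18/5 = 5.836° apart.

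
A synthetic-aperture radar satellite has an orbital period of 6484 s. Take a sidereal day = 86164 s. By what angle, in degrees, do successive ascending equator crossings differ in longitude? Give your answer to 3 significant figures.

During one orbit Earth rotates (6484.0 / 86164) × 360° = 27.09°.

27.1°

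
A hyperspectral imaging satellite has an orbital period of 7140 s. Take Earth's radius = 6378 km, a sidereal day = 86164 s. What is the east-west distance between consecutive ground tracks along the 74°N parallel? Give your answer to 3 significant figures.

Node shift per orbit = (7140.0/86164) × 360° = 29.83°.
Equatorial spacing = 29.83 × 111.3 km/° = 3321 km.
At 74° latitude, spacing = 3321 × cos(74°) = 915 km.

915 km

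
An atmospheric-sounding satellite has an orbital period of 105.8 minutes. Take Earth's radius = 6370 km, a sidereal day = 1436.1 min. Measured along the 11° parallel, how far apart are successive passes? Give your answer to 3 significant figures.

T = 105.8 min = 6348.0 s.
Node shift per orbit = (6348.0/86166) × 360° = 26.52°.
Equatorial spacing = 26.52 × 111.2 km/° = 2949 km.
At 11° latitude, spacing = 2949 × cos(11°) = 2894 km.

2890 km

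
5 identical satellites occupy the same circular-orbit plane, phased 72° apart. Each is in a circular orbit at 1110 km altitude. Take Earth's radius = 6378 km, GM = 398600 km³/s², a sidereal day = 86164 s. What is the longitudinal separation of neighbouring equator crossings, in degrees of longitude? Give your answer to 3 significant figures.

5.39°

Semi-major axis a = 6378 + 1110 = 7488 km. Period T = 2π√(a³/μ) = 2π√(7488³/398600) = 6448.5 s = 107.48 min.
Single-satellite node shift = (6448.5/86164) × 360° = 26.94°.
With 5 satellites evenly phased, successive equator crossings are 26.94/5 = 5.388° apart.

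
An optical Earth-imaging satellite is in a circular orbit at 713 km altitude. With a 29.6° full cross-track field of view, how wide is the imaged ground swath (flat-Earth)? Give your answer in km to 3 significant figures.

Half-angle = 29.6°/2 = 14.8°.
Swath width ≈ 2h·tan(θ/2) = 2 × 713 × tan(14.8°) = 376.8 km.

377 km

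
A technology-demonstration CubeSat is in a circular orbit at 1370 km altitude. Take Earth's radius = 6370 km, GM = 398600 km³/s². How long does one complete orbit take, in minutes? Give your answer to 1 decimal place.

112.9 min

Semi-major axis a = 6370 + 1370 = 7740 km. Period T = 2π√(a³/μ) = 2π√(7740³/398600) = 6776.8 s = 112.95 min.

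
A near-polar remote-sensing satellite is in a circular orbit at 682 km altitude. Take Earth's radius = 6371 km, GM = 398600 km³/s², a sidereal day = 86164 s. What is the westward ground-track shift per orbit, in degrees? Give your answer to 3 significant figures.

24.6°

Semi-major axis a = 6371 + 682 = 7053 km. Period T = 2π√(a³/μ) = 2π√(7053³/398600) = 5894.8 s = 98.25 min.
During one orbit Earth rotates (5894.8 / 86164) × 360° = 24.63°.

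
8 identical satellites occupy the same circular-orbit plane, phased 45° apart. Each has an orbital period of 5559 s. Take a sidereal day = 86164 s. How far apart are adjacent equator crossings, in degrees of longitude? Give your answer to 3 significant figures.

Single-satellite node shift = (5559.0/86164) × 360° = 23.23°.
With 8 satellites evenly phased, successive equator crossings are 23.23/8 = 2.903° apart.

2.90°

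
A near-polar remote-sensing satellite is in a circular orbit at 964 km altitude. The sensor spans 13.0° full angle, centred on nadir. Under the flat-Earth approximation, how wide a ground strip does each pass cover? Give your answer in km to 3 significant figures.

220 km

Half-angle = 13.0°/2 = 6.5°.
Swath width ≈ 2h·tan(θ/2) = 2 × 964 × tan(6.5°) = 219.7 km.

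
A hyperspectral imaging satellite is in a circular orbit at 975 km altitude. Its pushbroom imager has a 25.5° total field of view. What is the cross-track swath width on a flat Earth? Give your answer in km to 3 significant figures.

Half-angle = 25.5°/2 = 12.75°.
Swath width ≈ 2h·tan(θ/2) = 2 × 975 × tan(12.75°) = 441.2 km.

441 km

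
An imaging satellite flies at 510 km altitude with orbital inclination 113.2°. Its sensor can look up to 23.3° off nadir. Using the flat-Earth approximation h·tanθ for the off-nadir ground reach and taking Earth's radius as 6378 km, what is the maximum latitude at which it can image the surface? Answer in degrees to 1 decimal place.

Retrograde orbit: the ground track reaches ±(180° − i) = ±(180 − 113.2) = ±66.8°.
Sensor half-swath on the ground ≈ 510·tan(23.3°) = 220 km = 1.97° of latitude.
Maximum observable latitude ≈ 66.8 + 1.97 = 68.8°.

68.8°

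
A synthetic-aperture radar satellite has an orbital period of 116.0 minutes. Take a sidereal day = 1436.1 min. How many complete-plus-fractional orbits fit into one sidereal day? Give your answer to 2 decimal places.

12.38

T = 116.0 min = 6960.0 s.
Orbits per sidereal day = 86166 / 6960.0 = 12.380.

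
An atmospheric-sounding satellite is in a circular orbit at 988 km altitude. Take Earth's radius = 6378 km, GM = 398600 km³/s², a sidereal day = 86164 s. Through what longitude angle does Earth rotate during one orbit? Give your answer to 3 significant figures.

26.3°

Semi-major axis a = 6378 + 988 = 7366 km. Period T = 2π√(a³/μ) = 2π√(7366³/398600) = 6291.6 s = 104.86 min.
During one orbit Earth rotates (6291.6 / 86164) × 360° = 26.29°.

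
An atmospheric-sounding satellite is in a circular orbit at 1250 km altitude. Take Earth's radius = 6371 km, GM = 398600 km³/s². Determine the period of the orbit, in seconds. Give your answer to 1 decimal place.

6621.1 seconds

Semi-major axis a = 6371 + 1250 = 7621 km. Period T = 2π√(a³/μ) = 2π√(7621³/398600) = 6621.1 s = 110.35 min.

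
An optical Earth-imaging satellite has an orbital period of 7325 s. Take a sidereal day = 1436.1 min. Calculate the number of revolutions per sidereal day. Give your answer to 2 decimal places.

Orbits per sidereal day = 86166 / 7325.0 = 11.763.

11.76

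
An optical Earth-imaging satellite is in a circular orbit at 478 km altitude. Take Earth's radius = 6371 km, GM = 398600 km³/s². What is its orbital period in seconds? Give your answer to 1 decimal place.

5640.9 seconds

Semi-major axis a = 6371 + 478 = 6849 km. Period T = 2π√(a³/μ) = 2π√(6849³/398600) = 5640.9 s = 94.02 min.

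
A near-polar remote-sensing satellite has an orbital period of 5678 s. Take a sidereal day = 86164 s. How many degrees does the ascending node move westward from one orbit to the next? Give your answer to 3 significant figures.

23.7°

During one orbit Earth rotates (5678.0 / 86164) × 360° = 23.72°.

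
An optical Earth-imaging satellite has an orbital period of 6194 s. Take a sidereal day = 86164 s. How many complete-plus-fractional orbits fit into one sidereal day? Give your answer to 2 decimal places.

Orbits per sidereal day = 86164 / 6194.0 = 13.911.

13.91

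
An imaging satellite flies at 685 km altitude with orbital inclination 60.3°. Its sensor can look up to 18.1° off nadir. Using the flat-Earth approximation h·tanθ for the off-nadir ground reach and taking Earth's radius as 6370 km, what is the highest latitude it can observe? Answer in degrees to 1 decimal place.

For a prograde orbit the ground track reaches latitude ±i = ±60.3°.
Sensor half-swath on the ground ≈ 685·tan(18.1°) = 224 km = 2.01° of latitude.
Maximum observable latitude ≈ 60.3 + 2.01 = 62.3°.

62.3°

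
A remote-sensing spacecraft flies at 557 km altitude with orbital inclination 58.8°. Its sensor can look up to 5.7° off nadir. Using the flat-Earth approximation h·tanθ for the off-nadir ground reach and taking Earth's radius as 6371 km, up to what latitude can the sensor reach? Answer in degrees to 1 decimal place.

For a prograde orbit the ground track reaches latitude ±i = ±58.8°.
Sensor half-swath on the ground ≈ 557·tan(5.7°) = 56 km = 0.50° of latitude.
Maximum observable latitude ≈ 58.8 + 0.50 = 59.3°.

59.3°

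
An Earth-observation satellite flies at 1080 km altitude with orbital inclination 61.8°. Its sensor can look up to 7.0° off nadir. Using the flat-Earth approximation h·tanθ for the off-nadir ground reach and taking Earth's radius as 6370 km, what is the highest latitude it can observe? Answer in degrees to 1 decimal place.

For a prograde orbit the ground track reaches latitude ±i = ±61.8°.
Sensor half-swath on the ground ≈ 1080·tan(7.0°) = 133 km = 1.19° of latitude.
Maximum observable latitude ≈ 61.8 + 1.19 = 63.0°.

63.0°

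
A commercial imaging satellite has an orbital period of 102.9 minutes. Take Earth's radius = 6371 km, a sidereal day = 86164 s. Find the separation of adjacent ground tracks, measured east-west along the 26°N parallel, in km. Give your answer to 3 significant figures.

2580 km

T = 102.9 min = 6174.0 s.
Node shift per orbit = (6174.0/86164) × 360° = 25.80°.
Equatorial spacing = 25.80 × 111.2 km/° = 2868 km.
At 26° latitude, spacing = 2868 × cos(26°) = 2578 km.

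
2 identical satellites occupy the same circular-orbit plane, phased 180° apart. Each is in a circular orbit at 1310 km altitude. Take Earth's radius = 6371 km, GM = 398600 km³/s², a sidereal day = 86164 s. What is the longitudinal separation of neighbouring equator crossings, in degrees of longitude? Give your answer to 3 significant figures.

Semi-major axis a = 6371 + 1310 = 7681 km. Period T = 2π√(a³/μ) = 2π√(7681³/398600) = 6699.4 s = 111.66 min.
Single-satellite node shift = (6699.4/86164) × 360° = 27.99°.
With 2 satellites evenly phased, successive equator crossings are 27.99/2 = 13.995° apart.

14.0°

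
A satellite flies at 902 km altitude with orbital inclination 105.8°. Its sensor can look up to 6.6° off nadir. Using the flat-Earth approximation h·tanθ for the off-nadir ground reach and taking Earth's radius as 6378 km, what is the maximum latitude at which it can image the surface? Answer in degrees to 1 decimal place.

Retrograde orbit: the ground track reaches ±(180° − i) = ±(180 − 105.8) = ±74.2°.
Sensor half-swath on the ground ≈ 902·tan(6.6°) = 104 km = 0.94° of latitude.
Maximum observable latitude ≈ 74.2 + 0.94 = 75.1°.

75.1°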